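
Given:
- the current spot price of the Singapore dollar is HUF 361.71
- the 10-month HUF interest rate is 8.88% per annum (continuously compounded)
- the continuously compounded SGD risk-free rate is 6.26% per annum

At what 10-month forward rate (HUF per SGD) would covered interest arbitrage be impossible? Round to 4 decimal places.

T = 10/12 years.
HUF accumulates by e^(0.0888×10/12) = 1.076806805.
SGD growth factor: e^(0.0626×10/12) = 1.05355132.
CIP: F = S · (grow HUF)/(grow SGD) = 361.71 × 1.076806805/1.05355132 = 369.694178 HUF per SGD.

369.6942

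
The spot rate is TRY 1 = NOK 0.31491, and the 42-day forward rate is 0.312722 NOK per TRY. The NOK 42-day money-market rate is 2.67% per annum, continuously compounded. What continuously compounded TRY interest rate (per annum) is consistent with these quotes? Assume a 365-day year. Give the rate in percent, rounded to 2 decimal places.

8.73%

T = 42/365 years.
F/S = 0.312722/0.31491 = 0.9930520 = (growth of NOK) / (growth of TRY).
The NOK side grows by e^(0.0267×42/365) = 1.0030771.
Hence g_TRY = 1.0100952.
Take logs: ln 1.0100952 / (42/365) = 0.087292, so 8.73%.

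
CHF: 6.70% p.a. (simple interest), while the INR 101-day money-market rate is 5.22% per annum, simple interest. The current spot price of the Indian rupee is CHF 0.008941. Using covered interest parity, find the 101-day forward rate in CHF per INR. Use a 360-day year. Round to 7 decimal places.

T = 101/360 years.
CHF accumulates by 1 + 0.0670×101/360 = 1.0187972.
Growth of 1 INR over T: 1 + 0.0522×101/360 = 1.014645.
Forward (CHF per INR) = 0.008941 × 1.0187972 / 1.014645 = 0.008977589.

0.0089776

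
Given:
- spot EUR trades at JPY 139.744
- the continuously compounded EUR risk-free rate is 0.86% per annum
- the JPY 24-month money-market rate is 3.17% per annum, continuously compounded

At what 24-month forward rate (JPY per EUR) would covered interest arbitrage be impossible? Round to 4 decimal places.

146.3516

T = 2 years.
JPY accumulates by e^(0.0317×2) = 1.065452935.
EUR accumulates by e^(0.0086×2) = 1.017348772.
So F = 139.744 × 1.065452935 / 1.017348772 = 146.351634 (JPY/EUR).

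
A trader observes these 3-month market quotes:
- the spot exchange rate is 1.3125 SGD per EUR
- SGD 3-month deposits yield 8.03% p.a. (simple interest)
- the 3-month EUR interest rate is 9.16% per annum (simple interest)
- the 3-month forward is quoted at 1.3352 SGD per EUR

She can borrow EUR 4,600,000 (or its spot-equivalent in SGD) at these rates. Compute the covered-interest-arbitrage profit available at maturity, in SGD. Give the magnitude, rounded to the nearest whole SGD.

SGD 123,867

T = 3/12 years.
Keep in EUR, deliver into the forward: 4,600,000·1.022900·1.3352 = SGD 6,282,569.97.
Swap to SGD now, deposit: 4,600,000·1.3125·1.020075 = SGD 6,158,702.81.
The quoted forward overvalues EUR, so borrow SGD, buy EUR at spot, deposit the EUR at 9.16%, and sell the proceeds forward at 1.3352.
The gap between the two covered legs is SGD 123,867.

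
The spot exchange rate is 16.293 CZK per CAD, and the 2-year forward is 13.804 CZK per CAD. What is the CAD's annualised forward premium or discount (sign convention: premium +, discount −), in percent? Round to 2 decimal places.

T = 2 years.
CAD trades forward at -15.27650% vs spot over the period.
×(1/T) gives -7.64% p.a.

-7.64%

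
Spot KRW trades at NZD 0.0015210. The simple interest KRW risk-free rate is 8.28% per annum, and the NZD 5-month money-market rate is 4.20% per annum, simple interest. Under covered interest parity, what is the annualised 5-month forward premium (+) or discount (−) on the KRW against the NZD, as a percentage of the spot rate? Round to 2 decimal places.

-3.94%

T = 5/12 years.
CIP forward (NZD per KRW) = 0.001521 × 1.017500/1.034500 = 0.0014960053.
(F − S)/S ÷ T = (0.0014960053 − 0.001521)/0.001521/(5/12) = -0.039439 → -3.94%.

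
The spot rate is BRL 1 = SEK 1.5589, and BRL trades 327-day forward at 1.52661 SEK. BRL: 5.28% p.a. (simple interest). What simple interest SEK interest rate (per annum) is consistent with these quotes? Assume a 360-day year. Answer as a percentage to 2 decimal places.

2.89%

T = 327/360 years.
CIP gives F = S · g_SEK/g_BRL, so g_SEK/g_BRL = 1.52661/1.5589 = 0.9792867.
BRL growth factor: 1 + 0.0528×327/360 = 1.047960.
So the SEK growth factor = 1.0262533.
r = (1.0262533 − 1)/(327/360) = 0.028903 → 2.89%.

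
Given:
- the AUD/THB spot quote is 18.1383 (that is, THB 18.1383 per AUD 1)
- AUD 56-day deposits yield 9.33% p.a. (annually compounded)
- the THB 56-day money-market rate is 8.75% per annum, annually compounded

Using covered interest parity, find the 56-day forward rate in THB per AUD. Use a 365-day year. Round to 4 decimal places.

T = 56/365 years.
Growth of 1 THB over T: (1 + 0.0875)^(56/365) = 1.01295266.
AUD accumulates by (1 + 0.0933)^(56/365) = 1.01377965.
So F = 18.1383 × 1.01295266 / 1.01377965 = 18.123504 (THB/AUD).

18.1235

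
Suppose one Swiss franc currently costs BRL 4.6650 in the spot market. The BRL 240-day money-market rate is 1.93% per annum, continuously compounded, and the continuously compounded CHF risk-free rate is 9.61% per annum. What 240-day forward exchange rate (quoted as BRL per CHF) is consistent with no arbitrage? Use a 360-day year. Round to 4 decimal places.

T = 240/360 years.
BRL growth factor: e^(0.0193×240/360) = 1.0129498.
CHF growth factor: e^(0.0961×240/360) = 1.0661635.
Forward (BRL per CHF) = 4.665 × 1.0129498 / 1.0661635 = 4.432163.

4.4322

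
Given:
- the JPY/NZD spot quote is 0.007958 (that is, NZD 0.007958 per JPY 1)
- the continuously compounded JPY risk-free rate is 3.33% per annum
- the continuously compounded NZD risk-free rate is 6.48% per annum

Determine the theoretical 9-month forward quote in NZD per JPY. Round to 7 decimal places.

0.0081482

T = 9/12 years.
Growth of 1 NZD over T: e^(0.0648×9/12) = 1.0498003.
Growth of 1 JPY over T: e^(0.0333×9/12) = 1.0252895.
So F = 0.007958 × 1.0498003 / 1.0252895 = 0.008148246 (NZD/JPY).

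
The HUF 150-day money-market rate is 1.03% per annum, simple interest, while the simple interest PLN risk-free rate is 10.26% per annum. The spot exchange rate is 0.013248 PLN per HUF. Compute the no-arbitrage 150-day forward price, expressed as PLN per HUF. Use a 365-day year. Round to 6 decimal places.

T = 150/365 years.
PLN accumulates by 1 + 0.1026×150/365 = 1.0421644.
HUF growth factor: 1 + 0.0103×150/365 = 1.0042329.
So F = 0.013248 × 1.0421644 / 1.0042329 = 0.01374840 (PLN/HUF).

0.013748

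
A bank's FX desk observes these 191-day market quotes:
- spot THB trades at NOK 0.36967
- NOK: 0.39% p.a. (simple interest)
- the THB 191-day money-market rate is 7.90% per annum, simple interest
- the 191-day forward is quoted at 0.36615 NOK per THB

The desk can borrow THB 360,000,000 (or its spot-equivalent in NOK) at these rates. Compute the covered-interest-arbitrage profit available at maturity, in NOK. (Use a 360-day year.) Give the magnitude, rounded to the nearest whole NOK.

T = 191/360 years.
Route A — deposit THB, sell forward: 360,000,000 × 1.04191388889 × 0.36615 = NOK 137,338,837.35.
Route B — convert at spot, deposit NOK: 360,000,000 × 0.36967 × 1.00206916667 = NOK 133,356,567.18.
The quoted forward overvalues THB, so borrow NOK, buy THB at spot, deposit the THB at 7.90%, and sell the proceeds forward at 0.36615.
Profit = 137,338,837.35 − 133,356,567.18 = NOK 3,982,270.

NOK 3,982,270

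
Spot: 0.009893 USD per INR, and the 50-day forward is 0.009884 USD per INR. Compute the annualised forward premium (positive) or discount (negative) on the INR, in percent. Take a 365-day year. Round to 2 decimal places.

-0.66%

T = 50/365 years.
(F − S)/S = (0.009884 − 0.009893)/0.009893 = -0.0009097.
Annualise by dividing by T: -0.0009097 / (50/365) = -0.006641 → -0.66%.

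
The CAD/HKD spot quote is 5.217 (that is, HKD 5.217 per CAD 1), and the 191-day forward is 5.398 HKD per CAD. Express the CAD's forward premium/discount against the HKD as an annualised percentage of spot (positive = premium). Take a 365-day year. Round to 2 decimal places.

T = 191/365 years.
(F − S)/S = (5.398 − 5.217)/5.217 = 0.0346943.
×(1/T) gives 6.63% p.a.

+6.63%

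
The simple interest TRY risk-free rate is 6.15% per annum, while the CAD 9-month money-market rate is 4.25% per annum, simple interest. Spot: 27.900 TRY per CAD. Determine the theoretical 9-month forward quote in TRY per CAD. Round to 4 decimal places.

T = 9/12 years.
TRY growth factor: 1 + 0.0615×9/12 = 1.046125.
Growth of 1 CAD over T: 1 + 0.0425×9/12 = 1.031875.
Forward (TRY per CAD) = 27.9 × 1.046125 / 1.031875 = 28.285294.

28.2853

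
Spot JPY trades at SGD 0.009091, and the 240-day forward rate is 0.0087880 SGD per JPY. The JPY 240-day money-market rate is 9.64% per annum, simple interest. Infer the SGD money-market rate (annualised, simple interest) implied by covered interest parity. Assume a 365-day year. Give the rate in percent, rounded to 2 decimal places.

T = 240/365 years.
CIP gives F = S · g_SGD/g_JPY, so g_SGD/g_JPY = 0.008788/0.009091 = 0.9666703.
The JPY side grows by 1 + 0.0964×240/365 = 1.0633863.
That pins the SGD growth at 1.027944.
r = (1.027944 − 1)/(240/365) = 0.042498 → 4.25%.

4.25%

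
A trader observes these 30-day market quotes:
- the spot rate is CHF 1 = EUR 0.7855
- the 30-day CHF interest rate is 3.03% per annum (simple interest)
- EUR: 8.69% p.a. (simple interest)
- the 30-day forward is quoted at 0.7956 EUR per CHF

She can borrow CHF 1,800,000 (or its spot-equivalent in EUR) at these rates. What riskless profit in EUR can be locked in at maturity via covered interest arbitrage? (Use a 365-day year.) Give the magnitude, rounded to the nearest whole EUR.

T = 30/365 years.
Route A — deposit CHF, sell forward: 1,800,000 × 1.002490411 × 0.7956 = EUR 1,435,646.47.
Route B — convert at spot, deposit EUR: 1,800,000 × 0.7855 × 1.007142466 = EUR 1,423,998.73.
The quoted forward overvalues CHF, so borrow EUR, buy CHF at spot, deposit the CHF at 3.03%, and sell the proceeds forward at 0.7956.
Profit = 1,435,646.47 − 1,423,998.73 = EUR 11,648.

EUR 11,648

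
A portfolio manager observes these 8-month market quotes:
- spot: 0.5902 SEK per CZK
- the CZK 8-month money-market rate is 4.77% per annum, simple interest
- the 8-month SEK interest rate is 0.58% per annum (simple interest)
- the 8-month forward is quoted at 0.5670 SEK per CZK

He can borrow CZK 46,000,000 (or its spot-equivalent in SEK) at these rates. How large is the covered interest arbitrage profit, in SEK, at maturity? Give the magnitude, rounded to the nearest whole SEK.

T = 8/12 years.
Invest the CZK and cover forward: 46,000,000 × 1.031800 × 0.5670 = SEK 26,911,407.60.
Convert at spot and invest in SEK: 46,000,000 × 0.5902 × 1.0038666667 = SEK 27,254,176.91.
The quoted forward undervalues CZK, so borrow CZK, convert to SEK at spot, deposit the SEK at 0.58%, and buy CZK forward at 0.5670 to cover the loan.
Arbitrage profit = |26,911,407.60 − 27,254,176.91| = SEK 342,769.

SEK 342,769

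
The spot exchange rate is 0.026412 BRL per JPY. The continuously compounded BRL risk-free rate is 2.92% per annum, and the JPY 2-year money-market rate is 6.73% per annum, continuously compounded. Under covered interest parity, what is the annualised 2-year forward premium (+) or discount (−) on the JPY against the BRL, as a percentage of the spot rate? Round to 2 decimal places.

T = 2 years.
CIP forward (BRL per JPY) = 0.026412 × 1.060139/1.1440791 = 0.024474174.
Annualised premium = (F − S)/S × (1/T) = (0.024474174 − 0.026412)/0.026412 ÷ 2 = -3.67%.

-3.67%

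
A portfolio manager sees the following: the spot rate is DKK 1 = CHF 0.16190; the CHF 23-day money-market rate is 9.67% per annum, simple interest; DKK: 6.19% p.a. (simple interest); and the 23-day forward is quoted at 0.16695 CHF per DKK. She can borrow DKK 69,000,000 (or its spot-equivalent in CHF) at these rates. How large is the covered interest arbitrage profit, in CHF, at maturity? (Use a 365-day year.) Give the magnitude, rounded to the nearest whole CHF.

T = 23/365 years.
Route A — deposit DKK, sell forward: 69,000,000 × 1.0039005479 × 0.16695 = CHF 11,564,482.56.
Route B — convert at spot, deposit CHF: 69,000,000 × 0.16190 × 1.0060934247 = CHF 11,239,170.26.
The quoted forward overvalues DKK, so borrow CHF, buy DKK at spot, deposit the DKK at 6.19%, and sell the proceeds forward at 0.16695.
Profit = 11,564,482.56 − 11,239,170.26 = CHF 325,312.

CHF 325,312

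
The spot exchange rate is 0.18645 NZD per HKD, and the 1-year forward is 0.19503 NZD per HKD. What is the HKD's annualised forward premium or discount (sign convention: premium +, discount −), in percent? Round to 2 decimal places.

T = 1 year.
Period premium: (0.19503 − 0.18645)/0.18645 = 0.0460177.
Per annum: 0.0460177 / 1 = 0.046018 = 4.60%.

+4.60%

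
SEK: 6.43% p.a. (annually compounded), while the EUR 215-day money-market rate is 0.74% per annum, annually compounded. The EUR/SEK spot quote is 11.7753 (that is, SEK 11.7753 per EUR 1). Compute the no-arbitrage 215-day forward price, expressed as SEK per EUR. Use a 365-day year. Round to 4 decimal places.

T = 215/365 years.
Growth of 1 SEK over T: (1 + 0.0643)^(215/365) = 1.03738949.
Growth of 1 EUR over T: (1 + 0.0074)^(215/365) = 1.0043523.
CIP: F = S · (grow SEK)/(grow EUR) = 11.7753 × 1.03738949/1.0043523 = 12.162637 SEK per EUR.

12.1626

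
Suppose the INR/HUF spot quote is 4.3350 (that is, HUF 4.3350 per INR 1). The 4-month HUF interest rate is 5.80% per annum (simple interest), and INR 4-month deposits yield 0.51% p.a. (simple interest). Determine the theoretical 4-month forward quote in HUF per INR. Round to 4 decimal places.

4.4113

T = 4/12 years.
Growth of 1 HUF over T: 1 + 0.0580×4/12 = 1.0193333.
Growth of 1 INR over T: 1 + 0.0051×4/12 = 1.001700.
So F = 4.335 × 1.0193333 / 1.001700 = 4.411311 (HUF/INR).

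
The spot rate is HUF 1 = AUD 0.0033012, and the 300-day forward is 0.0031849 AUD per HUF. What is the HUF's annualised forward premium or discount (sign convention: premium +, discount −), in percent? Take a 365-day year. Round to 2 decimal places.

T = 300/365 years.
(F − S)/S = (0.0031849 − 0.0033012)/0.0033012 = -0.0352296.
×(1/T) gives -4.29% p.a.

-4.29%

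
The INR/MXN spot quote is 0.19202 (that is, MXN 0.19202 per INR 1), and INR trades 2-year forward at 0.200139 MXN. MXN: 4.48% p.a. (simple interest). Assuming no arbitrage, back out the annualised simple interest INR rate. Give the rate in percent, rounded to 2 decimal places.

T = 2 years.
CIP gives F = S · g_MXN/g_INR, so g_MXN/g_INR = 0.200139/0.19202 = 1.0422821.
The MXN side grows by 1 + 0.0448×2 = 1.089600.
So the INR growth factor = 1.0453984.
r = (1.0453984 − 1)/2 = 0.022699 → 2.27%.

2.27%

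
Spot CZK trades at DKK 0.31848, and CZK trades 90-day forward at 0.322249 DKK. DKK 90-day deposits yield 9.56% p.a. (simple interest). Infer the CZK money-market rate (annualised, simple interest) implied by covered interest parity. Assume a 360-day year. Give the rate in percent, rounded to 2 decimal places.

4.77%

T = 90/360 years.
F/S = 0.322249/0.31848 = 1.0118343 = (growth of DKK) / (growth of CZK).
DKK growth factor: 1 + 0.0956×90/360 = 1.023900.
Hence g_CZK = 1.0119246.
r = (1.0119246 − 1)/(90/360) = 0.047698 → 4.77%.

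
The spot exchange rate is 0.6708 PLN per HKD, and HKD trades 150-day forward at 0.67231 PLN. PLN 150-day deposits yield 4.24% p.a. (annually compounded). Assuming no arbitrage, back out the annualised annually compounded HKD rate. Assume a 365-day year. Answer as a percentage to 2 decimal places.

T = 150/365 years.
By CIP, F/S equals the PLN-to-HKD growth ratio: 0.67231/0.6708 = 1.0022510.
PLN growth factor: (1 + 0.0424)^(150/365) = 1.0172118.
So the HKD growth factor = 1.0149272.
r = 1.0149272^(365/150) − 1 = 0.036712 → 3.67%.

3.67%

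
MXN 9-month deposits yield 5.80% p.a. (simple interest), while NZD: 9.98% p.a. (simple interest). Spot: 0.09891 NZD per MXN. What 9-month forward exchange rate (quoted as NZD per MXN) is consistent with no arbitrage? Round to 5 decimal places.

T = 9/12 years.
NZD growth factor: 1 + 0.0998×9/12 = 1.074850.
MXN growth factor: 1 + 0.0580×9/12 = 1.043500.
So F = 0.09891 × 1.074850 / 1.043500 = 0.1018816 (NZD/MXN).

0.10188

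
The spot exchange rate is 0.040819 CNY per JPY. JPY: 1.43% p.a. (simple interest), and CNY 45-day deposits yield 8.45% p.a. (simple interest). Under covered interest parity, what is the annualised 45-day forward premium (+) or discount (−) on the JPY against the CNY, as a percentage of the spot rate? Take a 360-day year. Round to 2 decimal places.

+7.01%

T = 45/360 years.
CIP forward (CNY per JPY) = 0.040819 × 1.0105625/1.0017875 = 0.041176548.
Annualised premium = (F − S)/S × (1/T) = (0.041176548 − 0.040819)/0.040819 ÷ (45/360) = 7.01%.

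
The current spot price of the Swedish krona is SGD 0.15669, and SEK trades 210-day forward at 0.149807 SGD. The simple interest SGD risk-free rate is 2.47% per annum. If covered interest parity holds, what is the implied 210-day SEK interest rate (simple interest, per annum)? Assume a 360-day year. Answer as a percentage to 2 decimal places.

T = 210/360 years.
By CIP, F/S equals the SGD-to-SEK growth ratio: 0.149807/0.15669 = 0.9560725.
The SGD side grows by 1 + 0.0247×210/360 = 1.0144083.
So the SEK growth factor = 1.0610161.
(1.0610161 − 1)/T = 0.104599, i.e. 10.46%.

10.46%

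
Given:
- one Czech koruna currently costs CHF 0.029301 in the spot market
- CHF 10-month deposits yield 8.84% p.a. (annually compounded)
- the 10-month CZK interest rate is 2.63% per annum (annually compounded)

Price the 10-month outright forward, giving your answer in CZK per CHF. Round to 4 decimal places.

T = 10/12 years.
Growth of 1 CHF over T: (1 + 0.0884)^(10/12) = 1.0731418.
CZK growth factor: (1 + 0.0263)^(10/12) = 1.02186912.
So F = 0.029301 × 1.0731418 / 1.02186912 = 0.030771189 (CHF/CZK).
Invert for CZK per CHF: 1 / 0.030771189 = 32.4979.

32.4979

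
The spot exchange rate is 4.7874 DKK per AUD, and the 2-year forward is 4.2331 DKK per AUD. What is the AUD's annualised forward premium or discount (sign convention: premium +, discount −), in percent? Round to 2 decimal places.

T = 2 years.
(F − S)/S = (4.2331 − 4.7874)/4.7874 = -0.1157831.
Annualise by dividing by T: -0.1157831 / 2 = -0.057892 → -5.79%.

-5.79%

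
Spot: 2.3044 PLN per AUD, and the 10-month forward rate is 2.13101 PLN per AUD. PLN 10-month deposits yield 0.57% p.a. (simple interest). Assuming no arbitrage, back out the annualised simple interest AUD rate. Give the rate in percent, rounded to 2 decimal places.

10.38%

T = 10/12 years.
F/S = 2.13101/2.3044 = 0.9247570 = (growth of PLN) / (growth of AUD).
PLN growth factor: 1 + 0.0057×10/12 = 1.004750.
So the AUD growth factor = 1.0865016.
(1.0865016 − 1)/T = 0.103802, i.e. 10.38%.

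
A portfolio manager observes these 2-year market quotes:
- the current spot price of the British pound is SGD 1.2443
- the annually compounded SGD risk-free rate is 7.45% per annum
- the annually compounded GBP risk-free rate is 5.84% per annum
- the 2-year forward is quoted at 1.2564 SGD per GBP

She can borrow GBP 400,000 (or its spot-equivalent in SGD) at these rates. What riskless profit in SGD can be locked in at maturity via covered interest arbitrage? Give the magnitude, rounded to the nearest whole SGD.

T = 2 years.
Keep in GBP, deliver into the forward: 400,000·1.12021056·1.2564 = SGD 562,973.02.
Swap to SGD now, deposit: 400,000·1.2443·1.15455025 = SGD 574,642.75.
The quoted forward undervalues GBP, so borrow GBP, convert to SGD at spot, deposit the SGD at 7.45%, and buy GBP forward at 1.2564 to cover the loan.
Arbitrage profit = |562,973.02 − 574,642.75| = SGD 11,670.

SGD 11,670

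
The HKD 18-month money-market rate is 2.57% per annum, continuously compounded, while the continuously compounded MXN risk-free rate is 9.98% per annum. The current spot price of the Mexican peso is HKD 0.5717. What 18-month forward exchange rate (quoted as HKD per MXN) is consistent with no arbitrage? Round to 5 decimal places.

T = 18/12 years.
HKD accumulates by e^(0.0257×18/12) = 1.0393027.
Growth of 1 MXN over T: e^(0.0998×18/12) = 1.1614857.
Forward (HKD per MXN) = 0.5717 × 1.0393027 / 1.1614857 = 0.5115598.

0.51156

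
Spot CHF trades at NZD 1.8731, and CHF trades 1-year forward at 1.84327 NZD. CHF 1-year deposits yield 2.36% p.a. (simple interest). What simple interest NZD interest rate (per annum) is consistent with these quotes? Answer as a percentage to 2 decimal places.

0.73%

T = 1 year.
F/S = 1.84327/1.8731 = 0.9840745 = (growth of NZD) / (growth of CHF).
The CHF side grows by 1 + 0.0236×1 = 1.023600.
Hence g_NZD = 1.0072987.
(1.0072987 − 1)/T = 0.007299, i.e. 0.73%.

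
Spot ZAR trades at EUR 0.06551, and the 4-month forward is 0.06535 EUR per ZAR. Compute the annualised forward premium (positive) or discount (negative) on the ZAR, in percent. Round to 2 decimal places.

-0.73%

T = 4/12 years.
(F − S)/S = (0.06535 − 0.06551)/0.06551 = -0.0024424.
×(1/T) gives -0.73% p.a.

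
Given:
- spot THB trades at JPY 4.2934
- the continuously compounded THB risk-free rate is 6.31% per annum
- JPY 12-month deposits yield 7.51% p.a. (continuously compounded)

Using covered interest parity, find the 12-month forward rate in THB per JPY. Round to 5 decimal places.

T = 1 year.
Growth of 1 JPY over T: e^(0.0751×1) = 1.0779919.
Growth of 1 THB over T: e^(0.0631×1) = 1.0651333.
Forward (JPY per THB) = 4.2934 × 1.0779919 / 1.0651333 = 4.345231.
Invert for THB per JPY: 1 / 4.345231 = 0.23014.

0.23014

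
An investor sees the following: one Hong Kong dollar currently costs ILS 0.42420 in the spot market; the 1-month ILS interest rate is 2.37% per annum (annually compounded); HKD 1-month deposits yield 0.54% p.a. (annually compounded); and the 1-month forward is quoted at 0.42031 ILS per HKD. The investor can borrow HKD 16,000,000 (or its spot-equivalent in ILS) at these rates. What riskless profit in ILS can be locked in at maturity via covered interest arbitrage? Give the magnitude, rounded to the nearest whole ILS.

ILS 72,483

T = 1/12 years.
Keep in HKD, deliver into the forward: 16,000,000·1.00044889·0.42031 = ILS 6,727,978.77.
Swap to ILS now, deposit: 16,000,000·0.42420·1.001953866 = ILS 6,800,461.28.
The quoted forward undervalues HKD, so borrow HKD, convert to ILS at spot, deposit the ILS at 2.37%, and buy HKD forward at 0.42031 to cover the loan.
Arbitrage profit = |6,727,978.77 − 6,800,461.28| = ILS 72,483.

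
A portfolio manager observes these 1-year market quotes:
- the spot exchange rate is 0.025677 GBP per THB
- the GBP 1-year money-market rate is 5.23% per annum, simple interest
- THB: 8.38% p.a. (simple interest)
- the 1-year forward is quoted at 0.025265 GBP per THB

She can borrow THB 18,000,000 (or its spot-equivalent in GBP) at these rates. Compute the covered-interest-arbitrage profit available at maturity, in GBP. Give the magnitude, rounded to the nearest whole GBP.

T = 1 year.
Route A — deposit THB, sell forward: 18,000,000 × 1.083800 × 0.025265 = GBP 492,879.73.
Route B — convert at spot, deposit GBP: 18,000,000 × 0.025677 × 1.052300 = GBP 486,358.33.
The quoted forward overvalues THB, so borrow GBP, buy THB at spot, deposit the THB at 8.38%, and sell the proceeds forward at 0.025265.
Profit = 492,879.73 − 486,358.33 = GBP 6,521.

GBP 6,521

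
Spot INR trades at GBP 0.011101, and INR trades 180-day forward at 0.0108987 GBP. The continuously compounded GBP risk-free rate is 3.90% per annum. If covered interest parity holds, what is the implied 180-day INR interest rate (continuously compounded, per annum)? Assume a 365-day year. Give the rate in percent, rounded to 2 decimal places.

T = 180/365 years.
CIP gives F = S · g_GBP/g_INR, so g_GBP/g_INR = 0.0108987/0.011101 = 0.9817764.
The GBP side grows by e^(0.0390×180/365) = 1.019419.
That pins the INR growth at 1.0383413.
Take logs: ln 1.0383413 / (180/365) = 0.076294, so 7.63%.

7.63%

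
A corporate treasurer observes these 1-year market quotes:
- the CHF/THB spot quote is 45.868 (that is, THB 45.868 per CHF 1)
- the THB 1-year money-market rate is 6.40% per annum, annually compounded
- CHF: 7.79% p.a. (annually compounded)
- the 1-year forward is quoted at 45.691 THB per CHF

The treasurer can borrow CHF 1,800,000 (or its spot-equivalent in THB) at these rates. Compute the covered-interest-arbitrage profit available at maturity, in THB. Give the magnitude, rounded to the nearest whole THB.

T = 1 year.
Keep in CHF, deliver into the forward: 1,800,000·1.077900·45.691 = THB 88,650,592.02.
Swap to THB now, deposit: 1,800,000·45.868·1.064000 = THB 87,846,393.60.
The quoted forward overvalues CHF, so borrow THB, buy CHF at spot, deposit the CHF at 7.79%, and sell the proceeds forward at 45.691.
The gap between the two covered legs is THB 804,198.

THB 804,198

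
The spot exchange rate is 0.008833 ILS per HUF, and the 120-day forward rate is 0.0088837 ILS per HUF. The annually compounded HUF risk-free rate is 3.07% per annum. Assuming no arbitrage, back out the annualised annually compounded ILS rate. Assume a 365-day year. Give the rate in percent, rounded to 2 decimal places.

4.88%

T = 120/365 years.
F/S = 0.0088837/0.008833 = 1.0057398 = (growth of ILS) / (growth of HUF).
The HUF side grows by (1 + 0.0307)^(120/365) = 1.0099909.
So the ILS growth factor = 1.015788.
r = 1.015788^(365/120) − 1 = 0.048800 → 4.88%.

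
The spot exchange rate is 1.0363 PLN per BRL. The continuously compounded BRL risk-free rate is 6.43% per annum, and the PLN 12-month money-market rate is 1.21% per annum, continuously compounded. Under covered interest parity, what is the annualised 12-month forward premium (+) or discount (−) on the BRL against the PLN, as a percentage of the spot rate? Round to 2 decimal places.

-5.09%

T = 1 year.
No-arbitrage forward: 1.0363 × 1.0121735 / 1.0664123 = 0.9835927 PLN/BRL.
Annualised premium = (F − S)/S × (1/T) = (0.9835927 − 1.0363)/1.0363 ÷ 1 = -5.09%.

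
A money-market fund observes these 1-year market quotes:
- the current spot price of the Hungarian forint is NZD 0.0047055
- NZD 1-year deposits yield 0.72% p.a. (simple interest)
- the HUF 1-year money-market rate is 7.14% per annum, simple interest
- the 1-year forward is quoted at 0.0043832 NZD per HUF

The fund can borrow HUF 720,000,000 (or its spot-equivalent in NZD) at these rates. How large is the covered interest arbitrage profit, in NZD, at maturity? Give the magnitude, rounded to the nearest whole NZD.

T = 1 year.
Keep in HUF, deliver into the forward: 720,000,000·1.071400·0.0043832 = NZD 3,381,235.55.
Swap to NZD now, deposit: 720,000,000·0.0047055·1.007200 = NZD 3,412,353.31.
The quoted forward undervalues HUF, so borrow HUF, convert to NZD at spot, deposit the NZD at 0.72%, and buy HUF forward at 0.0043832 to cover the loan.
Arbitrage profit = |3,381,235.55 − 3,412,353.31| = NZD 31,118.

NZD 31,118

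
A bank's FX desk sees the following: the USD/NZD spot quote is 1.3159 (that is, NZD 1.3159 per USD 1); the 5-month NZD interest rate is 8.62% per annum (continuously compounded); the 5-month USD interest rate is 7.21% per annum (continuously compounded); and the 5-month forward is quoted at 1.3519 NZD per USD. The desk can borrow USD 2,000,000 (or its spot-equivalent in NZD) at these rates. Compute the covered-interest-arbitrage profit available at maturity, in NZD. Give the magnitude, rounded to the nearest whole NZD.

T = 5/12 years.
Invest the USD and cover forward: 2,000,000 × 1.03049747 × 1.3519 = NZD 2,786,259.06.
Convert at spot and invest in NZD: 2,000,000 × 1.3159 × 1.036569462 = NZD 2,728,043.51.
The quoted forward overvalues USD, so borrow NZD, buy USD at spot, deposit the USD at 7.21%, and sell the proceeds forward at 1.3519.
Profit = 2,786,259.06 − 2,728,043.51 = NZD 58,216.

NZD 58,216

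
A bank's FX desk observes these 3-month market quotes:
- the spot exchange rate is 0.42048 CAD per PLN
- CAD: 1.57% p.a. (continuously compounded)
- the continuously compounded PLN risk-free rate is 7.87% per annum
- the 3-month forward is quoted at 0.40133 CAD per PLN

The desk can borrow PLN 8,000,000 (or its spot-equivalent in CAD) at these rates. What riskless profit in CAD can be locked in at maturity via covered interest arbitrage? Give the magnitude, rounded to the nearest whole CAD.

CAD 102,634

T = 3/12 years.
Keep in PLN, deliver into the forward: 8,000,000·1.019869828·0.40133 = CAD 3,274,434.86.
Swap to CAD now, deposit: 8,000,000·0.42048·1.003932713 = CAD 3,377,069.02.
The quoted forward undervalues PLN, so borrow PLN, convert to CAD at spot, deposit the CAD at 1.57%, and buy PLN forward at 0.40133 to cover the loan.
Arbitrage profit = |3,274,434.86 − 3,377,069.02| = CAD 102,634.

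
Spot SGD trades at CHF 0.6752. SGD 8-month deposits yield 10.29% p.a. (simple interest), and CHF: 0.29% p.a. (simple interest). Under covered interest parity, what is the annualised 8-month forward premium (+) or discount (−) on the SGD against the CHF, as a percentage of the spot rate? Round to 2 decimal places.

-9.36%

T = 8/12 years.
No-arbitrage forward: 0.6752 × 1.0019333 / 1.068600 = 0.6330763 CHF/SGD.
(F − S)/S ÷ T = (0.6330763 − 0.6752)/0.6752/(8/12) = -0.093580 → -9.36%.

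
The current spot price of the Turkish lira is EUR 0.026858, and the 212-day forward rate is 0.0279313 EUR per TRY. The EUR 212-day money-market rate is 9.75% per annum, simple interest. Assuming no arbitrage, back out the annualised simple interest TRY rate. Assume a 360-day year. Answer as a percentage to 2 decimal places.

T = 212/360 years.
F/S = 0.0279313/0.026858 = 1.0399620 = (growth of EUR) / (growth of TRY).
EUR growth factor: 1 + 0.0975×212/360 = 1.0574167.
So the TRY growth factor = 1.016784.
(1.016784 − 1)/T = 0.028501, i.e. 2.85%.

2.85%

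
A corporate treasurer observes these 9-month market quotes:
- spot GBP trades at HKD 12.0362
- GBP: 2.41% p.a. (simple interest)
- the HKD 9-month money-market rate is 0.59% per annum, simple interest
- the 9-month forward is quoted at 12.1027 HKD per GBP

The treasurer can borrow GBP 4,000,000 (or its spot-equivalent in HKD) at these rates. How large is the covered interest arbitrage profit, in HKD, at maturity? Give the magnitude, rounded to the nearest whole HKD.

HKD 927,984

T = 9/12 years.
Keep in GBP, deliver into the forward: 4,000,000·1.018075·12.1027 = HKD 49,285,825.21.
Swap to HKD now, deposit: 4,000,000·12.0362·1.004425 = HKD 48,357,840.74.
The quoted forward overvalues GBP, so borrow HKD, buy GBP at spot, deposit the GBP at 2.41%, and sell the proceeds forward at 12.1027.
Arbitrage profit = |49,285,825.21 − 48,357,840.74| = HKD 927,984.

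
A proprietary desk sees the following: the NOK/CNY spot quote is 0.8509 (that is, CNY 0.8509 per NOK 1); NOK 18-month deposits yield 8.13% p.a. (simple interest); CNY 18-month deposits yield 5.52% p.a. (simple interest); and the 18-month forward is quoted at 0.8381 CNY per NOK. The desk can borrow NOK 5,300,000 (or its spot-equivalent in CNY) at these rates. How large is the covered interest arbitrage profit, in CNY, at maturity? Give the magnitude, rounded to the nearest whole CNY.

CNY 100,444

T = 18/12 years.
Invest the NOK and cover forward: 5,300,000 × 1.121950 × 0.8381 = CNY 4,983,623.36.
Convert at spot and invest in CNY: 5,300,000 × 0.8509 × 1.082800 = CNY 4,883,178.96.
The quoted forward overvalues NOK, so borrow CNY, buy NOK at spot, deposit the NOK at 8.13%, and sell the proceeds forward at 0.8381.
Arbitrage profit = |4,983,623.36 − 4,883,178.96| = CNY 100,444.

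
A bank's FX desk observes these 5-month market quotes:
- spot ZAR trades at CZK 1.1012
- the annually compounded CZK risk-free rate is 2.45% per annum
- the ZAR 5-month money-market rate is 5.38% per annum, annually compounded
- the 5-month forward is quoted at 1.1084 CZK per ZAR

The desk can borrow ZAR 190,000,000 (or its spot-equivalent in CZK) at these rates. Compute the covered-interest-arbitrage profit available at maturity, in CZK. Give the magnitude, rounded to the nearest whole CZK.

CZK 3,896,014

T = 5/12 years.
Invest the ZAR and cover forward: 190,000,000 × 1.02207456551 × 1.1084 = CZK 215,244,815.20.
Convert at spot and invest in CZK: 190,000,000 × 1.1012 × 1.01013631486 = CZK 211,348,800.89.
The quoted forward overvalues ZAR, so borrow CZK, buy ZAR at spot, deposit the ZAR at 5.38%, and sell the proceeds forward at 1.1084.
Profit = 215,244,815.20 − 211,348,800.89 = CZK 3,896,014.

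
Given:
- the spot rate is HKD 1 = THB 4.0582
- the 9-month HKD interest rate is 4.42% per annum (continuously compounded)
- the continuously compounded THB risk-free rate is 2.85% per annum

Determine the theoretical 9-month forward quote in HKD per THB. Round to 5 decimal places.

0.24933

T = 9/12 years.
Growth of 1 THB over T: e^(0.0285×9/12) = 1.0216051.
Growth of 1 HKD over T: e^(0.0442×9/12) = 1.0337056.
CIP: F = S · (grow THB)/(grow HKD) = 4.0582 × 1.0216051/1.0337056 = 4.010695 THB per HKD.
Invert for HKD per THB: 1 / 4.010695 = 0.24933.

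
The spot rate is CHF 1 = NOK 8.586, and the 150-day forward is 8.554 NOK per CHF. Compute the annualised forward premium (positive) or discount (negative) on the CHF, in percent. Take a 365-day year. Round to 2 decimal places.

T = 150/365 years.
(F − S)/S = (8.554 − 8.586)/8.586 = -0.0037270.
×(1/T) gives -0.91% p.a.

-0.91%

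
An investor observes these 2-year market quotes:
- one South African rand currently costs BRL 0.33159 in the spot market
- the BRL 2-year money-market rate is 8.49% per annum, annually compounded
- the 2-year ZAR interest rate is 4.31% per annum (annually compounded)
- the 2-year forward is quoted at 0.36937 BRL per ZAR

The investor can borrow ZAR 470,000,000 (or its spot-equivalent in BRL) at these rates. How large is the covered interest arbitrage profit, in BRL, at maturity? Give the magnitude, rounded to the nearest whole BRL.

BRL 5,457,524

T = 2 years.
Route A — deposit ZAR, sell forward: 470,000,000 × 1.08805761 × 0.36937 = BRL 188,891,044.52.
Route B — convert at spot, deposit BRL: 470,000,000 × 0.33159 × 1.17700801 = BRL 183,433,520.44.
The quoted forward overvalues ZAR, so borrow BRL, buy ZAR at spot, deposit the ZAR at 4.31%, and sell the proceeds forward at 0.36937.
Arbitrage profit = |188,891,044.52 − 183,433,520.44| = BRL 5,457,524.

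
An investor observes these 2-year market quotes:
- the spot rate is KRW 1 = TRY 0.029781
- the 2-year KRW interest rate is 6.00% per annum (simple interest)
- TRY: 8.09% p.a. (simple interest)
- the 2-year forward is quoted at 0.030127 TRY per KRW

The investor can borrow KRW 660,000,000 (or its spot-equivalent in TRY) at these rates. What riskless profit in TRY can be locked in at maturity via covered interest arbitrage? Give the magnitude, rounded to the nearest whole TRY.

T = 2 years.
Route A — deposit KRW, sell forward: 660,000,000 × 1.120000 × 0.030127 = TRY 22,269,878.40.
Route B — convert at spot, deposit TRY: 660,000,000 × 0.029781 × 1.161800 = TRY 22,835,713.43.
The quoted forward undervalues KRW, so borrow KRW, convert to TRY at spot, deposit the TRY at 8.09%, and buy KRW forward at 0.030127 to cover the loan.
Arbitrage profit = |22,269,878.40 − 22,835,713.43| = TRY 565,835.

TRY 565,835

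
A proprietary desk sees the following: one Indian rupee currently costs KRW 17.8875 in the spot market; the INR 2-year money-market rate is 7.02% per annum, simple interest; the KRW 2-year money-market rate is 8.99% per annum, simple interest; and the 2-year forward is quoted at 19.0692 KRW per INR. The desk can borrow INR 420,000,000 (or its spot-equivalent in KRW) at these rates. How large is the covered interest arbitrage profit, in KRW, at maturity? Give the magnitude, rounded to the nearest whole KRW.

KRW 269,994,136

T = 2 years.
Route A — deposit INR, sell forward: 420,000,000 × 1.140400 × 19.0692 = KRW 9,133,536,585.60.
Route B — convert at spot, deposit KRW: 420,000,000 × 17.8875 × 1.179800 = KRW 8,863,542,450.00.
The quoted forward overvalues INR, so borrow KRW, buy INR at spot, deposit the INR at 7.02%, and sell the proceeds forward at 19.0692.
Arbitrage profit = |9,133,536,585.60 − 8,863,542,450.00| = KRW 269,994,136.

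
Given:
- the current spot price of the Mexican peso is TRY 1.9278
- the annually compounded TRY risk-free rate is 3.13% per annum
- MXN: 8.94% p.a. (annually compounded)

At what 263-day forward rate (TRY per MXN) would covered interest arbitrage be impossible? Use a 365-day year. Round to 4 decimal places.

T = 263/365 years.
TRY accumulates by (1 + 0.0313)^(263/365) = 1.0224558.
Growth of 1 MXN over T: (1 + 0.0894)^(263/365) = 1.0636415.
CIP: F = S · (grow TRY)/(grow MXN) = 1.9278 × 1.0224558/1.0636415 = 1.853153 TRY per MXN.

1.8532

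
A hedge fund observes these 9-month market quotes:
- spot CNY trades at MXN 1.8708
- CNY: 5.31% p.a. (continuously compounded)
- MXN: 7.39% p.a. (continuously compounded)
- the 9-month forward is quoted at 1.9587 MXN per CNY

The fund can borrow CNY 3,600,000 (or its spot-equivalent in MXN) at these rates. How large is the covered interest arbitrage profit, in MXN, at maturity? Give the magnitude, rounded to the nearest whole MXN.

MXN 219,107

T = 9/12 years.
Route A — deposit CNY, sell forward: 3,600,000 × 1.040628648 × 1.9587 = MXN 7,337,805.60.
Route B — convert at spot, deposit MXN: 3,600,000 × 1.8708 × 1.05698974 = MXN 7,118,699.06.
The quoted forward overvalues CNY, so borrow MXN, buy CNY at spot, deposit the CNY at 5.31%, and sell the proceeds forward at 1.9587.
The gap between the two covered legs is MXN 219,107.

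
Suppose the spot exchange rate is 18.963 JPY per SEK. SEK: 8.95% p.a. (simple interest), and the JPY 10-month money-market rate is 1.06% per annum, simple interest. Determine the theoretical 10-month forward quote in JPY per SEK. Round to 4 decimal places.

17.8027

T = 10/12 years.
Growth of 1 JPY over T: 1 + 0.0106×10/12 = 1.00883333.
SEK growth factor: 1 + 0.0895×10/12 = 1.07458333.
So F = 18.963 × 1.00883333 / 1.07458333 = 17.802720 (JPY/SEK).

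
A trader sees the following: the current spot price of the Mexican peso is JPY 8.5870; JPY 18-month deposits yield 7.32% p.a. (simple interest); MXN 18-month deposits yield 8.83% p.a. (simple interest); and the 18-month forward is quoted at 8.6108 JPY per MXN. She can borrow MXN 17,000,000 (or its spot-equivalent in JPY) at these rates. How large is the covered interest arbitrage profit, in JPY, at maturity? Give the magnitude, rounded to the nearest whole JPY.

T = 18/12 years.
Keep in MXN, deliver into the forward: 17,000,000·1.132450·8.6108 = JPY 165,772,107.82.
Swap to JPY now, deposit: 17,000,000·8.5870·1.109800 = JPY 162,007,494.20.
The quoted forward overvalues MXN, so borrow JPY, buy MXN at spot, deposit the MXN at 8.83%, and sell the proceeds forward at 8.6108.
Arbitrage profit = |165,772,107.82 − 162,007,494.20| = JPY 3,764,614.

JPY 3,764,614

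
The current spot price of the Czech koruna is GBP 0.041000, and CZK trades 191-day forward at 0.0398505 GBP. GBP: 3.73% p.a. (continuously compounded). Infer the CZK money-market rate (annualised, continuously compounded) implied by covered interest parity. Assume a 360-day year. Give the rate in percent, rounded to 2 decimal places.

T = 191/360 years.
F/S = 0.0398505/0.041 = 0.9719634 = (growth of GBP) / (growth of CZK).
The GBP side grows by e^(0.0373×191/360) = 1.0199868.
That pins the CZK growth at 1.0494087.
Take logs: ln 1.0494087 / (191/360) = 0.090899, so 9.09%.

9.09%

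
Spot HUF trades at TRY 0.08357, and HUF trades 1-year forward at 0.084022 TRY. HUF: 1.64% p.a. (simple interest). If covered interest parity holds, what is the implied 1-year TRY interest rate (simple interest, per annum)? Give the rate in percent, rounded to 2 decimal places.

2.19%

T = 1 year.
By CIP, F/S equals the TRY-to-HUF growth ratio: 0.084022/0.08357 = 1.0054086.
The HUF side grows by 1 + 0.0164×1 = 1.016400.
That pins the TRY growth at 1.0218973.
r = (1.0218973 − 1)/1 = 0.021897 → 2.19%.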